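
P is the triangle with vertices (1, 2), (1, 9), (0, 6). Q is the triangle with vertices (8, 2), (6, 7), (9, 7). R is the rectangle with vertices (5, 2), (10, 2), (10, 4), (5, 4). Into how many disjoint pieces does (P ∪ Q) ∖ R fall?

(P ∪ Q) ∖ R splits into 2 disjoint pieces (area 3.5, area 6.3).

2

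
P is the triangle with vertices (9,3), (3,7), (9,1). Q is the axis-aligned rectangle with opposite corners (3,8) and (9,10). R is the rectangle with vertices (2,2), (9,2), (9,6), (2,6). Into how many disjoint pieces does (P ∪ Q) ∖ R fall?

3

(P ∪ Q) ∖ R splits into 3 disjoint pieces (area 0.25, area 0.5, area 12).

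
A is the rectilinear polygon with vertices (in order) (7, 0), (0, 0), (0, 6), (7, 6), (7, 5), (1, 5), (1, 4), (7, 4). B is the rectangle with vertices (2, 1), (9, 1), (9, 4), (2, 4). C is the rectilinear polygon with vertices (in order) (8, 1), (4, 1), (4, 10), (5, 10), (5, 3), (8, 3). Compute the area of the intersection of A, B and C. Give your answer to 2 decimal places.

7.00

The intersection is the polygon with vertices (7,1), (4,1), (4,4), (5,4), (5,3), (7,3).
By the shoelace formula its area is 7.00.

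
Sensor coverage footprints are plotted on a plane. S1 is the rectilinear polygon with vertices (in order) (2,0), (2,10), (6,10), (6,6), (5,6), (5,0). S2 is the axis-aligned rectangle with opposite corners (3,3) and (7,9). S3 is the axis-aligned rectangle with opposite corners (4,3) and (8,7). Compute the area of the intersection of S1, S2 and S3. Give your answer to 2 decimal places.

The intersection is the polygon with vertices (5,6), (5,3), (4,3), (4,7), (6,7), (6,6).
By the shoelace formula its area is 5.00.

5.00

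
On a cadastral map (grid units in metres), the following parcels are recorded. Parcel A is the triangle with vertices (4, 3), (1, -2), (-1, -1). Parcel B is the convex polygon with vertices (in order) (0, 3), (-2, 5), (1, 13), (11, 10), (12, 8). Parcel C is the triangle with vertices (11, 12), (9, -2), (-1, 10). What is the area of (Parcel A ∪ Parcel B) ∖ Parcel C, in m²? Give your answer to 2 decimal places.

|Parcel A ∪ Parcel B| = 83.5.
|(Parcel A ∪ Parcel B) ∩ Parcel C| = 48.1094.
|(Parcel A ∪ Parcel B) ∖ Parcel C| = 83.5 − 48.1094 = 35.39.

35.39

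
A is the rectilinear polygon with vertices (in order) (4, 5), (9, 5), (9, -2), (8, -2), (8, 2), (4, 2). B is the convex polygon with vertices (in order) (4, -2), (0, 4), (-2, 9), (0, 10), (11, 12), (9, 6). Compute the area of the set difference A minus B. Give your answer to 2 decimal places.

|A| = 19, |A∩B| = 10.3125.
|A ∖ B| = |A| − |A∩B| = 19 − 10.3125 = 8.69.

8.69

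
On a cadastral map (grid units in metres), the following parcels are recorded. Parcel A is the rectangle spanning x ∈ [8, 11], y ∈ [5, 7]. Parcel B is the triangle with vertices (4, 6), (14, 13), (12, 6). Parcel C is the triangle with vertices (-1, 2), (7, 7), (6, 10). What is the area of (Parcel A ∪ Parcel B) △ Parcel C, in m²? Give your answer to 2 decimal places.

|Parcel A ∪ Parcel B| = 31.
|(Parcel A ∪ Parcel B) ∩ Parcel C| = 2.1865.
|(Parcel A ∪ Parcel B) △ Parcel C| = 31 + 14.5 − 4.373 = 41.13.

41.13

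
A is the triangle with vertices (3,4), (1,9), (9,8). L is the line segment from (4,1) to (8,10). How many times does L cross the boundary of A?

2

The segment meets the boundary at (7.211,8.224), (6.316,6.211).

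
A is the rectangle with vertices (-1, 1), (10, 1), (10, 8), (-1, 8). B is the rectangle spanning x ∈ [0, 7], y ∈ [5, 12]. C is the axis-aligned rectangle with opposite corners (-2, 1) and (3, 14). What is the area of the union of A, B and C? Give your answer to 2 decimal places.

130.00

By inclusion–exclusion:
Individual areas: |A| = 77, |B| = 49, |C| = 65.
|A∩B|: x∈[0,7], y∈[5,8] → 7·3 = 21.
|A∩C|: x∈[-1,3], y∈[1,8] → 4·7 = 28.
|B∩C|: x∈[0,3], y∈[5,12] → 3·7 = 21.
|A∩B∩C| = 9.
|A ∪ B ∪ C| = 191 − 70 + 9 = 130.00.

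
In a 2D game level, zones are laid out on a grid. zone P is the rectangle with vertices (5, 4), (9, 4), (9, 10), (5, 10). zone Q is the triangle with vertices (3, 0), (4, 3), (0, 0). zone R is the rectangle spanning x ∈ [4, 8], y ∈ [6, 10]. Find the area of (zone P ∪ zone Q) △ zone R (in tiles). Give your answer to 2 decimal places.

|zone P ∪ zone Q| = 28.5.
|(zone P ∪ zone Q) ∩ zone R| = 12.
|(zone P ∪ zone Q) △ zone R| = 28.5 + 16 − 24 = 20.50.

20.50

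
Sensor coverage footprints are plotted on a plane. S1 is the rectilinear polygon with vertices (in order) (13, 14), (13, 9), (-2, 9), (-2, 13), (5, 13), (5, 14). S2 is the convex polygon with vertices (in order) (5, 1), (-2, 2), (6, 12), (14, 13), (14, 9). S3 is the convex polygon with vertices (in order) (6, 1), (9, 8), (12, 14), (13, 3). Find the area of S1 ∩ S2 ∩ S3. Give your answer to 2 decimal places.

6.90

The intersection is the polygon with vertices (9.5,9), (11.333,12.667), (12.112,12.764), (12.454,9).
By the shoelace formula its area is 6.90.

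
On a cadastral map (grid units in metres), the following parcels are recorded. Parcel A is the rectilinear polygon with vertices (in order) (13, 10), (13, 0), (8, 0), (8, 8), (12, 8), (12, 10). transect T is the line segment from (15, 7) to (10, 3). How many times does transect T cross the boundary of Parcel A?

The segment meets the boundary at (13,5.4).

1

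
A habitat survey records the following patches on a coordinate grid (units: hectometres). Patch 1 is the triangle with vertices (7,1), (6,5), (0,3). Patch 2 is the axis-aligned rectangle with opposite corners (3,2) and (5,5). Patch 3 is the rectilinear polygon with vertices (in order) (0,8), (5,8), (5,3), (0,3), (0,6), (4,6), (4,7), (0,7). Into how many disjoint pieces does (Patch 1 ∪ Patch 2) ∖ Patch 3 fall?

(Patch 1 ∪ Patch 2) ∖ Patch 3 is a single connected region.

1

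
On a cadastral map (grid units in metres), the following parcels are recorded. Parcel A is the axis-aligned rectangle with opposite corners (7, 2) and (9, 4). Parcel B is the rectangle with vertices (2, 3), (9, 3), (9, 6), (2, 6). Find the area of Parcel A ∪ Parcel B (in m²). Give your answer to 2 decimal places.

By inclusion–exclusion:
Individual areas: |Parcel A| = 4, |Parcel B| = 21.
|Parcel A∩Parcel B|: x∈[7,9], y∈[3,4] → 2·1 = 2.
|Parcel A ∪ Parcel B| = 25 − 2 = 23.00.

23.00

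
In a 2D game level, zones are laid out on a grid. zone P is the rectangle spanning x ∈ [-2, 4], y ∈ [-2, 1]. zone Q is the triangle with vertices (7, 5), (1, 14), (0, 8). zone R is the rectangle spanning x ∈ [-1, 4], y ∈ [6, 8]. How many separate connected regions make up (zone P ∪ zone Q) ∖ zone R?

2

(zone P ∪ zone Q) ∖ zone R splits into 2 disjoint pieces (area 18, area 19.0714).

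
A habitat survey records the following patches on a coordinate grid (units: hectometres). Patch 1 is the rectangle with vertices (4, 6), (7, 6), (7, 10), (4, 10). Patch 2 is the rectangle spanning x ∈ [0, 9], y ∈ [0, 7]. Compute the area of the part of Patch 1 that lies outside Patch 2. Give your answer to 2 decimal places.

9.00

|Patch 1∩Patch 2|: x∈[4,7], y∈[6,7] → 3·1 = 3.
|Patch 1| = 12.
|Patch 1 ∖ Patch 2| = |Patch 1| − |Patch 1∩Patch 2| = 12 − 3 = 9.00.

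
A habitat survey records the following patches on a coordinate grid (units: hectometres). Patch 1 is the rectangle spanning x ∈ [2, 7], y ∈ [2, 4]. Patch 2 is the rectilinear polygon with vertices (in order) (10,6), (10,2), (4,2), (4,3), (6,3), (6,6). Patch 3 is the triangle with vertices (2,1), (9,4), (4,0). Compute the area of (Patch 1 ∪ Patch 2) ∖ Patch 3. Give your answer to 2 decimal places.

|Patch 1 ∪ Patch 2| = 24.
|(Patch 1 ∪ Patch 2) ∩ Patch 3| = 2.1667.
|(Patch 1 ∪ Patch 2) ∖ Patch 3| = 24 − 2.1667 = 21.83.

21.83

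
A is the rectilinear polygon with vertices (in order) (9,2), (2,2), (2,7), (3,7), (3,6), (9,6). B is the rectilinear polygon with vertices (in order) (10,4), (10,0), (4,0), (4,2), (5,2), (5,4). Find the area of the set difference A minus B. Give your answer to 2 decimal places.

|A| = 29, |A∩B| = 8.
|A ∖ B| = |A| − |A∩B| = 29 − 8 = 21.00.

21.00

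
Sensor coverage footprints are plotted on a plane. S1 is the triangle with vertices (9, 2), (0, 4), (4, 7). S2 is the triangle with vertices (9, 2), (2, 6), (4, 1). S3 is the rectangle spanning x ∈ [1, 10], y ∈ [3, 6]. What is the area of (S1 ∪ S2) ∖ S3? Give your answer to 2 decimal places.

9.45

|S1 ∪ S2| = 23.8122.
|(S1 ∪ S2) ∩ S3| = 14.3595.
|(S1 ∪ S2) ∖ S3| = 23.8122 − 14.3595 = 9.45.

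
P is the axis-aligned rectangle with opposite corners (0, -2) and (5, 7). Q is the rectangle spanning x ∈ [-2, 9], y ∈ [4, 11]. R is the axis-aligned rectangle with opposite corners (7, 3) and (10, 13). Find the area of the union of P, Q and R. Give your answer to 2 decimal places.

123.00

By inclusion–exclusion:
Individual areas: |P| = 45, |Q| = 77, |R| = 30.
|P∩Q|: x∈[0,5], y∈[4,7] → 5·3 = 15.
|P∩R| = 0 (no overlap).
|Q∩R|: x∈[7,9], y∈[4,11] → 2·7 = 14.
|P∩Q∩R| = 0.
|P ∪ Q ∪ R| = 152 − 29 + 0 = 123.00.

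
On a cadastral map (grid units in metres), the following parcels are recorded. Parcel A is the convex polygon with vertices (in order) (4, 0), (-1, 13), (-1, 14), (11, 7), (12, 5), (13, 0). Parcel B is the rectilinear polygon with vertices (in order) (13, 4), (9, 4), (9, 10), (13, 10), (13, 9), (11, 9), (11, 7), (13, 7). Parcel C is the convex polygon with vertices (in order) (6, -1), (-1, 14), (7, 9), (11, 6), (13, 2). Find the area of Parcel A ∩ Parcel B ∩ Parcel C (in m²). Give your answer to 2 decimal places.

The intersection is the polygon with vertices (9,4), (9,7.5), (11,6), (12,4).
By the shoelace formula its area is 6.50.

6.50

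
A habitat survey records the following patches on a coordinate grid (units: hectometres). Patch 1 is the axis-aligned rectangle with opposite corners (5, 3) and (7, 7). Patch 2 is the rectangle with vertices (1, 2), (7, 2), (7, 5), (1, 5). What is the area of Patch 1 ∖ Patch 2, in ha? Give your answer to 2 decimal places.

|Patch 1∩Patch 2|: x∈[5,7], y∈[3,5] → 2·2 = 4.
|Patch 1| = 8.
|Patch 1 ∖ Patch 2| = |Patch 1| − |Patch 1∩Patch 2| = 8 − 4 = 4.00.

4.00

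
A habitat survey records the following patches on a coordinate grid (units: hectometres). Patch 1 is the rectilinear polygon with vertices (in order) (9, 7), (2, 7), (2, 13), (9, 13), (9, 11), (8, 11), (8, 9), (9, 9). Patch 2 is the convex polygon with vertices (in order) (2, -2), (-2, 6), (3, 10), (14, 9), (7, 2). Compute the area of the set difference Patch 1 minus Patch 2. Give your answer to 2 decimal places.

|Patch 1| = 40, |Patch 1∩Patch 2| = 18.4636.
|Patch 1 ∖ Patch 2| = |Patch 1| − |Patch 1∩Patch 2| = 40 − 18.4636 = 21.54.

21.54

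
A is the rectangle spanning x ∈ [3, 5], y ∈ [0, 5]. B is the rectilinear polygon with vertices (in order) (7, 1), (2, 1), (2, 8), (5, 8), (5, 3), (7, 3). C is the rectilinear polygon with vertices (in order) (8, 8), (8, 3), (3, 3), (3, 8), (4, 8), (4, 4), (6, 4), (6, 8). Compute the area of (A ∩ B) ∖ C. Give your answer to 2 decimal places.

5.00

|A ∩ B| = 8.
|(A ∩ B) ∩ C| = 3.
|(A ∩ B) ∖ C| = 8 − 3 = 5.00.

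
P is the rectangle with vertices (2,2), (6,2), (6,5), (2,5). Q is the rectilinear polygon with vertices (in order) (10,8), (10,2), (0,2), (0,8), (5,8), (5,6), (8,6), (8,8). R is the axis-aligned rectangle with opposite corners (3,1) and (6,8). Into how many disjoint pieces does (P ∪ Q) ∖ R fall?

(P ∪ Q) ∖ R splits into 2 disjoint pieces (area 18, area 20).

2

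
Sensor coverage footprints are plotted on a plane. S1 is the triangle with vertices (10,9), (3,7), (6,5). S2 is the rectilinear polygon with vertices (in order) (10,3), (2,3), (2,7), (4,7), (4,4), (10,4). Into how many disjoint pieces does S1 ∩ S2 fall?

1

S1 ∩ S2 is a single connected region.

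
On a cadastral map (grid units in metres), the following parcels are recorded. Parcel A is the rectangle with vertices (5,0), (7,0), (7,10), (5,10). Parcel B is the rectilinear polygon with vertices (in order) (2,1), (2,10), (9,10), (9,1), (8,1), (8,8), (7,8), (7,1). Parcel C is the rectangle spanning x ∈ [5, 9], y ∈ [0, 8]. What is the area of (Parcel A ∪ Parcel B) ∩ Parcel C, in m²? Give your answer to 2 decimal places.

23.00

|Parcel A ∪ Parcel B| = 58.
|(Parcel A ∪ Parcel B) ∩ Parcel C| = 23.00.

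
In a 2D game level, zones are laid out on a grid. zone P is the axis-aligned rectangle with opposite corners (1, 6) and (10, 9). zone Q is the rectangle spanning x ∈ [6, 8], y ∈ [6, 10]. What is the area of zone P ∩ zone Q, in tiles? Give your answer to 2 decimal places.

|zone P∩zone Q|: x∈[6,8], y∈[6,9] → 2·3 = 6.

6.00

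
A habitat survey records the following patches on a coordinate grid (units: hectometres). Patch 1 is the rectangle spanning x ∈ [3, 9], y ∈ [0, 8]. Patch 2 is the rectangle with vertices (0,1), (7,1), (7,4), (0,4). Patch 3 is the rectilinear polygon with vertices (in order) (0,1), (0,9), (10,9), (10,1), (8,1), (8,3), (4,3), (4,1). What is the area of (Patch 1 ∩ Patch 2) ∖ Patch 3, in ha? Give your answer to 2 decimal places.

6.00

|Patch 1 ∩ Patch 2| = 12.
|(Patch 1 ∩ Patch 2) ∩ Patch 3| = 6.
|(Patch 1 ∩ Patch 2) ∖ Patch 3| = 12 − 6 = 6.00.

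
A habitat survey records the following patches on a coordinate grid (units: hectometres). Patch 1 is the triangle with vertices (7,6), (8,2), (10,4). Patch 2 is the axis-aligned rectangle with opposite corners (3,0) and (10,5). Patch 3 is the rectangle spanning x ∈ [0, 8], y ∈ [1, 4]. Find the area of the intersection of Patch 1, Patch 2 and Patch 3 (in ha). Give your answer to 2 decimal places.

The intersection is the polygon with vertices (7.5,4), (8,4), (8,2).
By the shoelace formula its area is 0.50.

0.50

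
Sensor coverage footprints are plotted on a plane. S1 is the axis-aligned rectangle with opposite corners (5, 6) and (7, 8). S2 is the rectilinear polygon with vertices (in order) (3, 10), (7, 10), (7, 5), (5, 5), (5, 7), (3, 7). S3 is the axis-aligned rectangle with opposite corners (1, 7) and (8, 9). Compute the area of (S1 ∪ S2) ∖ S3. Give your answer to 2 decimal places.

|S1 ∪ S2| = 16.
|(S1 ∪ S2) ∩ S3| = 8.
|(S1 ∪ S2) ∖ S3| = 16 − 8 = 8.00.

8.00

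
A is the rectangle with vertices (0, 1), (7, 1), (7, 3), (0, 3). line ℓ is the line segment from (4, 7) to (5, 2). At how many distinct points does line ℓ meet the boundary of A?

The segment meets the boundary at (4.8,3).

1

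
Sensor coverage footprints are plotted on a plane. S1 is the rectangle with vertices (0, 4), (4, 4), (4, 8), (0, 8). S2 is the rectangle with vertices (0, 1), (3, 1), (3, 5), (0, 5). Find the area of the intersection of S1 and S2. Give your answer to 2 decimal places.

3.00

|S1∩S2|: x∈[0,3], y∈[4,5] → 3·1 = 3.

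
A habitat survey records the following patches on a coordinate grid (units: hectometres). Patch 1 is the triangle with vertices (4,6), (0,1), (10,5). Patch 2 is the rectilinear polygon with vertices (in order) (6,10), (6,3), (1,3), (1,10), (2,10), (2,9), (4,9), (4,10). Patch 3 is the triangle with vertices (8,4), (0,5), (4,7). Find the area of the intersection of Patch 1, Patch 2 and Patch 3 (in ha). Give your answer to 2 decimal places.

3.71

The intersection is the polygon with vertices (5.714,5.714), (6,5.5), (6,4.25), (2.909,4.636), (4,6).
By the shoelace formula its area is 3.71.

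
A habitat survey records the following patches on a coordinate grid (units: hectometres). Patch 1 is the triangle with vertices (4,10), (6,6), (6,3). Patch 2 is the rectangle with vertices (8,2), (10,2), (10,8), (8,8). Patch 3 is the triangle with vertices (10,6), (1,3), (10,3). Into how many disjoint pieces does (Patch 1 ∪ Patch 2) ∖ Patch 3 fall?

3

(Patch 1 ∪ Patch 2) ∖ Patch 3 splits into 3 disjoint pieces (area 2.6377, area 2, area 4.6667).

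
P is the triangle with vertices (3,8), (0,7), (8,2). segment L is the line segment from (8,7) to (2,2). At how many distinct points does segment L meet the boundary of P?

The segment meets the boundary at (4.571,4.143), (5.541,4.951).

2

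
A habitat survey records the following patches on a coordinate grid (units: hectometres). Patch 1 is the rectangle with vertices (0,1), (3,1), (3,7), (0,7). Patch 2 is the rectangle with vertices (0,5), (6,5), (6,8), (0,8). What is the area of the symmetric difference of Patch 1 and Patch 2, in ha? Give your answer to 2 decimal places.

24.00

|Patch 1∩Patch 2|: x∈[0,3], y∈[5,7] → 3·2 = 6.
|Patch 1 △ Patch 2| = |Patch 1| + |Patch 2| − 2·|Patch 1∩Patch 2| = 18 + 18 − 12 = 24.00.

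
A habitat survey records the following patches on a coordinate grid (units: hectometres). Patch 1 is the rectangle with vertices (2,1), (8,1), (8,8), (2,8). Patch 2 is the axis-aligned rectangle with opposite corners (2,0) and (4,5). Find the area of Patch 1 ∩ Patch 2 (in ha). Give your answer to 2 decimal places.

8.00

|Patch 1∩Patch 2|: x∈[2,4], y∈[1,5] → 2·4 = 8.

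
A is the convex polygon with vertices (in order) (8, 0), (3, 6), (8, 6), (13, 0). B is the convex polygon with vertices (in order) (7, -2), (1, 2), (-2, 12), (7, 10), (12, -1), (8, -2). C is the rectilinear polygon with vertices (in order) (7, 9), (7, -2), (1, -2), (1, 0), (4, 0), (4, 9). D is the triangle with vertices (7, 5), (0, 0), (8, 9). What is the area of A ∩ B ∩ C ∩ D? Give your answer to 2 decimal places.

4.25

The intersection is the polygon with vertices (7,5), (5.015,3.582), (4.129,4.645), (5.333,6), (7,6).
By the shoelace formula its area is 4.25.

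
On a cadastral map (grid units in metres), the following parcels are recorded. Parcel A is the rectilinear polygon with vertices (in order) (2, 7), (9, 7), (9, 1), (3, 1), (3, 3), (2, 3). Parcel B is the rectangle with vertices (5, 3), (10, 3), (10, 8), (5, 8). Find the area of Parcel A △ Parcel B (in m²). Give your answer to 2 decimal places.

|Parcel A| = 40, |Parcel B| = 25, |Parcel A∩Parcel B| = 16.
|Parcel A △ Parcel B| = |Parcel A| + |Parcel B| − 2·|Parcel A∩Parcel B| = 40 + 25 − 32 = 33.00.

33.00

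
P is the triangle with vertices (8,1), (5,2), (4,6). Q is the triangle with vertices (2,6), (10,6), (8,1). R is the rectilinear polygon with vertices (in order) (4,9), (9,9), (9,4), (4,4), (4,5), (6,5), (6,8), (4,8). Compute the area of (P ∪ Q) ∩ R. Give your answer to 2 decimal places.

The region (P ∪ Q) ∩ R is the polygon with vertices (4,4.333), (4,5), (6,5), (6,6), (9,6), (9,4), (4.4,4).
By the shoelace formula its area is 7.93.

7.93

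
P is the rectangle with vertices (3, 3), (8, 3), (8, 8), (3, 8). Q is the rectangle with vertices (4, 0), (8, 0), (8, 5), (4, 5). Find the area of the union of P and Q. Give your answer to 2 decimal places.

By inclusion–exclusion:
Individual areas: |P| = 25, |Q| = 20.
|P∩Q|: x∈[4,8], y∈[3,5] → 4·2 = 8.
|P ∪ Q| = 45 − 8 = 37.00.

37.00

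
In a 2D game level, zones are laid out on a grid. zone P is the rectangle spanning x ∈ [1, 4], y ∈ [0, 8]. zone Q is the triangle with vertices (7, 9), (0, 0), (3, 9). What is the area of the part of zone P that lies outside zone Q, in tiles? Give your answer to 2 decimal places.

|zone P| = 24, |zone P∩zone Q| = 10.1905.
|zone P ∖ zone Q| = |zone P| − |zone P∩zone Q| = 24 − 10.1905 = 13.81.

13.81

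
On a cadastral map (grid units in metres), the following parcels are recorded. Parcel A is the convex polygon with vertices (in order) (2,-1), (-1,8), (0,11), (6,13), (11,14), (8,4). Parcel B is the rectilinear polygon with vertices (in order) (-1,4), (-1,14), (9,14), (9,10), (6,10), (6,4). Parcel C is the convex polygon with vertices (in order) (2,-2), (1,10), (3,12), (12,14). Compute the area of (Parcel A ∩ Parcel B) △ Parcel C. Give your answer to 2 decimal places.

|Parcel A ∩ Parcel B| = 60.7333.
|(Parcel A ∩ Parcel B) ∩ Parcel C| = 46.45.
|(Parcel A ∩ Parcel B) △ Parcel C| = 60.7333 + 75 − 92.9 = 42.83.

42.83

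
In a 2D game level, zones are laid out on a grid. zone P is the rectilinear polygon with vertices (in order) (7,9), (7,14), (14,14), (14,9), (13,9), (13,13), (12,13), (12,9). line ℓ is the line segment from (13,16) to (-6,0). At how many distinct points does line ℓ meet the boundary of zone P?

2

The segment meets the boundary at (7,10.947), (10.625,14).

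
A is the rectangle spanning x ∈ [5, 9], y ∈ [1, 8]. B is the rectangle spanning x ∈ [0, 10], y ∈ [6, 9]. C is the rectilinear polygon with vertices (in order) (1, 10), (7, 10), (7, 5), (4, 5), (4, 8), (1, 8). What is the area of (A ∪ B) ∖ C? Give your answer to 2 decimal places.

|A ∪ B| = 50.
|(A ∪ B) ∩ C| = 14.
|(A ∪ B) ∖ C| = 50 − 14 = 36.00.

36.00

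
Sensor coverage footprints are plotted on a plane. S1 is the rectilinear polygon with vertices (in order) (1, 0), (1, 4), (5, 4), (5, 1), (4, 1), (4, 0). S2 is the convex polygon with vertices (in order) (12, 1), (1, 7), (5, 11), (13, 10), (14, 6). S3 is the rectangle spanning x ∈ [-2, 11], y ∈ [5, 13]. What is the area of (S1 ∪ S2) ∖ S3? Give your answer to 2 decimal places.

45.92

|S1 ∪ S2| = 92.
|(S1 ∪ S2) ∩ S3| = 46.0833.
|(S1 ∪ S2) ∖ S3| = 92 − 46.0833 = 45.92.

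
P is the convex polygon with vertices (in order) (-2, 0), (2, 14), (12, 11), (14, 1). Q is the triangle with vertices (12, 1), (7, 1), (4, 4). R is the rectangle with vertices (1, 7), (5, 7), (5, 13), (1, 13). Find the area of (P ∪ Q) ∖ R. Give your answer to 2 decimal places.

133.89

|P ∪ Q| = 157.
|(P ∪ Q) ∩ R| = 23.1071.
|(P ∪ Q) ∖ R| = 157 − 23.1071 = 133.89.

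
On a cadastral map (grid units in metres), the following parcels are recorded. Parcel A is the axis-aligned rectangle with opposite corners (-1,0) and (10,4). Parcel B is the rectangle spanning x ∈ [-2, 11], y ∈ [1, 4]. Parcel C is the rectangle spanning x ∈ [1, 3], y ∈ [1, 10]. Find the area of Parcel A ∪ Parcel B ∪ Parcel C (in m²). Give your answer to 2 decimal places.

By inclusion–exclusion:
Individual areas: |Parcel A| = 44, |Parcel B| = 39, |Parcel C| = 18.
|Parcel A∩Parcel B|: x∈[-1,10], y∈[1,4] → 11·3 = 33.
|Parcel A∩Parcel C|: x∈[1,3], y∈[1,4] → 2·3 = 6.
|Parcel B∩Parcel C|: x∈[1,3], y∈[1,4] → 2·3 = 6.
|Parcel A∩Parcel B∩Parcel C| = 6.
|Parcel A ∪ Parcel B ∪ Parcel C| = 101 − 45 + 6 = 62.00.

62.00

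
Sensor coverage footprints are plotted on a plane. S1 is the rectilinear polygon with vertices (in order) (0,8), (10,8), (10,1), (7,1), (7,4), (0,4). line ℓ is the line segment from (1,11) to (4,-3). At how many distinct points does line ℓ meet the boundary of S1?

The segment meets the boundary at (2.5,4), (1.643,8).

2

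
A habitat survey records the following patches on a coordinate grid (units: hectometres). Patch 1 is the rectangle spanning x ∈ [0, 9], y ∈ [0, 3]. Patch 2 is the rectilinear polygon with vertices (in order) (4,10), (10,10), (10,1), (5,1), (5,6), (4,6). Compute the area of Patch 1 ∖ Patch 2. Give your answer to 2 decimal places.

19.00

|Patch 1| = 27, |Patch 1∩Patch 2| = 8.
|Patch 1 ∖ Patch 2| = |Patch 1| − |Patch 1∩Patch 2| = 27 − 8 = 19.00.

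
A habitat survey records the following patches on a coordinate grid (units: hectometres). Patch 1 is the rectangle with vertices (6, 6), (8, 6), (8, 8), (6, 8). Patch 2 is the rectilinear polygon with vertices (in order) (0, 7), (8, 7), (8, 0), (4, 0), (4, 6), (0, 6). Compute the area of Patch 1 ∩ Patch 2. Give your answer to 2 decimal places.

The intersection is the polygon with vertices (8,6), (6,6), (6,7), (8,7).
By the shoelace formula its area is 2.00.

2.00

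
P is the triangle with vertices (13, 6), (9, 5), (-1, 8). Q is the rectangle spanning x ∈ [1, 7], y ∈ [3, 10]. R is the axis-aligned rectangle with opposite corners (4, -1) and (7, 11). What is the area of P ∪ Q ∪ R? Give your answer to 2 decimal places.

63.29

By inclusion–exclusion:
Individual areas: |P| = 11, |Q| = 42, |R| = 36.
|P∩Q| = 4.7143.
|P∩R| = 3.0643.
|Q∩R|: x∈[4,7], y∈[3,10] → 3·7 = 21.
|P∩Q∩R| = 3.0643.
|P ∪ Q ∪ R| = 89 − 28.7786 + 3.0643 = 63.29.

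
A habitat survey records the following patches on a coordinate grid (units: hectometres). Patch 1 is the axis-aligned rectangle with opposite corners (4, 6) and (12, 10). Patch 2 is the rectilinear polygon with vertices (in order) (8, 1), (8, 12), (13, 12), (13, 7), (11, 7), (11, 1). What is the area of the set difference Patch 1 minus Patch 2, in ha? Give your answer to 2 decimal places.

|Patch 1| = 32, |Patch 1∩Patch 2| = 15.
|Patch 1 ∖ Patch 2| = |Patch 1| − |Patch 1∩Patch 2| = 32 − 15 = 17.00.

17.00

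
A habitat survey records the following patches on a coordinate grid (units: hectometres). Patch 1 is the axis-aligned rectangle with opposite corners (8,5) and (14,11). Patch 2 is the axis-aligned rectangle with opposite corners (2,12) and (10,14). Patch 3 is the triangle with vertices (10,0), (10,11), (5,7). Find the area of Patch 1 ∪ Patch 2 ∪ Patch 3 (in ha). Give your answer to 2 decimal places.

By inclusion–exclusion:
Individual areas: |Patch 1| = 36, |Patch 2| = 16, |Patch 3| = 27.5.
|Patch 1∩Patch 2| = 0 (no overlap).
|Patch 1∩Patch 3| = 10.4.
|Patch 2∩Patch 3| = 0.
|Patch 1∩Patch 2∩Patch 3| = 0.
|Patch 1 ∪ Patch 2 ∪ Patch 3| = 79.5 − 10.4 + 0 = 69.10.

69.10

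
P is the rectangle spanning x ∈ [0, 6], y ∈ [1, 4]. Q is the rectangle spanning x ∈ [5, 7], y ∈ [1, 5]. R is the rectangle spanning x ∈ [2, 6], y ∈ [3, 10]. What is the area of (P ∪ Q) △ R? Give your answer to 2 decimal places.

41.00

|P ∪ Q| = 23.
|(P ∪ Q) ∩ R| = 5.
|(P ∪ Q) △ R| = 23 + 28 − 10 = 41.00.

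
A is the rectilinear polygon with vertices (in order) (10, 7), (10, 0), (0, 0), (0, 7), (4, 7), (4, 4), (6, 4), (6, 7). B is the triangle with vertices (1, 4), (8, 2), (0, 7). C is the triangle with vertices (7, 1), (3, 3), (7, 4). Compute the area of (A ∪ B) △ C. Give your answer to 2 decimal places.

|A ∪ B| = 64.2.
|(A ∪ B) ∩ C| = 6.
|(A ∪ B) △ C| = 64.2 + 6 − 12 = 58.20.

58.20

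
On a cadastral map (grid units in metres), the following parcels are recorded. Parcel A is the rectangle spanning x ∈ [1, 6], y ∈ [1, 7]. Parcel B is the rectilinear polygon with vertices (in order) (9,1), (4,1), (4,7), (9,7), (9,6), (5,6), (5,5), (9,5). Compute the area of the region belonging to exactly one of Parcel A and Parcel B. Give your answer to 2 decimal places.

|Parcel A| = 30, |Parcel B| = 26, |Parcel A∩Parcel B| = 11.
|Parcel A △ Parcel B| = |Parcel A| + |Parcel B| − 2·|Parcel A∩Parcel B| = 30 + 26 − 22 = 34.00.

34.00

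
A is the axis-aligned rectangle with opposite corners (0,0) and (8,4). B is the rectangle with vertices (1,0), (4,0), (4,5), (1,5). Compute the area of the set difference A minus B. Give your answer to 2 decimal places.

20.00

|A∩B|: x∈[1,4], y∈[0,4] → 3·4 = 12.
|A| = 32.
|A ∖ B| = |A| − |A∩B| = 32 − 12 = 20.00.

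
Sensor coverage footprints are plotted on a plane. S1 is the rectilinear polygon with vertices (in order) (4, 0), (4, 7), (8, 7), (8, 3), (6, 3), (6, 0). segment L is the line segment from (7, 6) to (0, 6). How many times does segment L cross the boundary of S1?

The segment meets the boundary at (4,6).

1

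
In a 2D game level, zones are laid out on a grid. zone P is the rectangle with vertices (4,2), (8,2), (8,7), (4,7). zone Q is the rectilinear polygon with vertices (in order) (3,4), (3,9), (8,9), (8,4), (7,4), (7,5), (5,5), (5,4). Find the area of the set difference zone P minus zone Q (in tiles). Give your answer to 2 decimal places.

|zone P| = 20, |zone P∩zone Q| = 10.
|zone P ∖ zone Q| = |zone P| − |zone P∩zone Q| = 20 − 10 = 10.00.

10.00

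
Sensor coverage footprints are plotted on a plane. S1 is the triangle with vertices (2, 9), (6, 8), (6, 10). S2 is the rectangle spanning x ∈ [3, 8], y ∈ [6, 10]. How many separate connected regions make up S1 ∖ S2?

1

S1 ∖ S2 is a single connected region.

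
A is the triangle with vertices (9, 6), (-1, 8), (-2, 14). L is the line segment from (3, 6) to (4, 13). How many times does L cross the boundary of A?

2

The segment meets the boundary at (3.565,9.953), (3.167,7.167).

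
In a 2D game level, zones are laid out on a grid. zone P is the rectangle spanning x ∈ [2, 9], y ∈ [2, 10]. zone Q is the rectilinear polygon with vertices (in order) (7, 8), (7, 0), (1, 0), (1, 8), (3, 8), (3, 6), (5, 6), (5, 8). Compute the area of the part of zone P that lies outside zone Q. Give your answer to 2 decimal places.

30.00

|zone P| = 56, |zone P∩zone Q| = 26.
|zone P ∖ zone Q| = |zone P| − |zone P∩zone Q| = 56 − 26 = 30.00.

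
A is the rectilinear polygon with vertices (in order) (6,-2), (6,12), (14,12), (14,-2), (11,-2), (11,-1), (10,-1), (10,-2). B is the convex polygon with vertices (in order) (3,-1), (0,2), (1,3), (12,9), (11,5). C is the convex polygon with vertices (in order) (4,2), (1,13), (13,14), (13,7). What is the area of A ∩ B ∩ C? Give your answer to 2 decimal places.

The intersection is the polygon with vertices (12,9), (11.258,6.032), (6,3.111), (6,5.727).
By the shoelace formula its area is 14.57.

14.57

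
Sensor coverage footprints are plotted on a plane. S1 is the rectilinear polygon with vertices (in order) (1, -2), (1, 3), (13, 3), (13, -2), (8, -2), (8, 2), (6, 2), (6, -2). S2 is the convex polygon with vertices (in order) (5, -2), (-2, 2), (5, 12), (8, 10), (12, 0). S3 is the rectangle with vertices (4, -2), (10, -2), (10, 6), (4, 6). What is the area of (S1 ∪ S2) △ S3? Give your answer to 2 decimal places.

80.91

|S1 ∪ S2| = 126.2286.
|(S1 ∪ S2) ∩ S3| = 46.6571.
|(S1 ∪ S2) △ S3| = 126.2286 + 48 − 93.3143 = 80.91.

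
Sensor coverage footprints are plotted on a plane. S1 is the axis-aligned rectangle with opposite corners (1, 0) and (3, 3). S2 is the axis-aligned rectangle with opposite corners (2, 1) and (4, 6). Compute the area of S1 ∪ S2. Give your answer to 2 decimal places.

14.00

By inclusion–exclusion:
Individual areas: |S1| = 6, |S2| = 10.
|S1∩S2|: x∈[2,3], y∈[1,3] → 1·2 = 2.
|S1 ∪ S2| = 16 − 2 = 14.00.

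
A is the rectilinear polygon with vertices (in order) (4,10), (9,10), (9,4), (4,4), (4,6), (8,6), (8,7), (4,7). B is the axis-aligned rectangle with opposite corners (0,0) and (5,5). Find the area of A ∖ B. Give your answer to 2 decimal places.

25.00

|A| = 26, |A∩B| = 1.
|A ∖ B| = |A| − |A∩B| = 26 − 1 = 25.00.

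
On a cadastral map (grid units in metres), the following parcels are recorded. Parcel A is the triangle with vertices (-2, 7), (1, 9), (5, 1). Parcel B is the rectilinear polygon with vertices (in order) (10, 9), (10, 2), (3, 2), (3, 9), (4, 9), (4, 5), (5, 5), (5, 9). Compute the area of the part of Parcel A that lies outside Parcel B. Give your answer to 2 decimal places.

|Parcel A| = 16, |Parcel A∩Parcel B| = 1.9524.
|Parcel A ∖ Parcel B| = |Parcel A| − |Parcel A∩Parcel B| = 16 − 1.9524 = 14.05.

14.05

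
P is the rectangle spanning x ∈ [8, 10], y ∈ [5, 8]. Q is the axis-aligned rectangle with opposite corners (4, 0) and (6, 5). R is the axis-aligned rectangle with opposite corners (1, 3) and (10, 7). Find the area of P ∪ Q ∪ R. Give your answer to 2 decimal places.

By inclusion–exclusion:
Individual areas: |P| = 6, |Q| = 10, |R| = 36.
|P∩Q| = 0 (no overlap).
|P∩R|: x∈[8,10], y∈[5,7] → 2·2 = 4.
|Q∩R|: x∈[4,6], y∈[3,5] → 2·2 = 4.
|P∩Q∩R| = 0.
|P ∪ Q ∪ R| = 52 − 8 + 0 = 44.00.

44.00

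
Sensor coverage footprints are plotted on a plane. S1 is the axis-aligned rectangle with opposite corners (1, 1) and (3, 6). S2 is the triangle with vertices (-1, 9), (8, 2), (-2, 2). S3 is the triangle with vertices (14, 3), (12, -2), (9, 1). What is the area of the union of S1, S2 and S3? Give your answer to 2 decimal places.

47.51

By inclusion–exclusion:
Individual areas: |S1| = 10, |S2| = 35, |S3| = 10.5.
|S1∩S2| = 7.9921.
|S1∩S3| = 0.
|S2∩S3| = 0.
|S1∩S2∩S3| = 0.
|S1 ∪ S2 ∪ S3| = 55.5 − 7.9921 + 0 = 47.51.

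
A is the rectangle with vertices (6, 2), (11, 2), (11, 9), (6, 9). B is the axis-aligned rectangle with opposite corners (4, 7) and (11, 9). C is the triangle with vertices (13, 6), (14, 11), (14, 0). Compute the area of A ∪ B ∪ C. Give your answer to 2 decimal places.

44.50

By inclusion–exclusion:
Individual areas: |A| = 35, |B| = 14, |C| = 5.5.
|A∩B|: x∈[6,11], y∈[7,9] → 5·2 = 10.
|A∩C| = 0.
|B∩C| = 0.
|A∩B∩C| = 0.
|A ∪ B ∪ C| = 54.5 − 10 + 0 = 44.50.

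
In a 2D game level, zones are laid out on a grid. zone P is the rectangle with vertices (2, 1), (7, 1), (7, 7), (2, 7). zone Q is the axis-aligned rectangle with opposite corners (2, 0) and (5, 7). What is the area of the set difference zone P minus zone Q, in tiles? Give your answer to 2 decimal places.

12.00

|zone P∩zone Q|: x∈[2,5], y∈[1,7] → 3·6 = 18.
|zone P| = 30.
|zone P ∖ zone Q| = |zone P| − |zone P∩zone Q| = 30 − 18 = 12.00.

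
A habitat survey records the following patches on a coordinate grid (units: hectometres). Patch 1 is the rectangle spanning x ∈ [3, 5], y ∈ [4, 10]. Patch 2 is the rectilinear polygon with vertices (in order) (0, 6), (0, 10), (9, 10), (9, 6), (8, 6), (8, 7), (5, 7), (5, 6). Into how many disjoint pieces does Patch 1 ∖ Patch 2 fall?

1

Patch 1 ∖ Patch 2 is a single connected region.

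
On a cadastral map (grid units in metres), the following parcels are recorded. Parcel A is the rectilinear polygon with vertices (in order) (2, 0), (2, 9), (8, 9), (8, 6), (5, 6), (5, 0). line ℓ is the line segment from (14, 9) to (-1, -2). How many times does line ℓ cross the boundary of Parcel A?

2

The segment meets the boundary at (5,2.4), (2,0.2).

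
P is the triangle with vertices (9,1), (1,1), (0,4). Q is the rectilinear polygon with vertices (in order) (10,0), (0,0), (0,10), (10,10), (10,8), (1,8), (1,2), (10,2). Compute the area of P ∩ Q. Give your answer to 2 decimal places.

7.83

The intersection is the polygon with vertices (1,1), (0,4), (1,3.667), (1,2), (6,2), (9,1).
By the shoelace formula its area is 7.83.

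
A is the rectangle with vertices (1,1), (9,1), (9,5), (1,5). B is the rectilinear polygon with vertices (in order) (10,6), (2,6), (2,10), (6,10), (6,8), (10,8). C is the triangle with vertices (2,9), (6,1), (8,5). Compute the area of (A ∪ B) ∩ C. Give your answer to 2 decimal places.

|A ∪ B| = 56.
|(A ∪ B) ∩ C| = 12.50.

12.50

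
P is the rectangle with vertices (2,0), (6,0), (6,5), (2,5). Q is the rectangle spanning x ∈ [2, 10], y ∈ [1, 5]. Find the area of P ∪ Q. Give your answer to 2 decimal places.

36.00

By inclusion–exclusion:
Individual areas: |P| = 20, |Q| = 32.
|P∩Q|: x∈[2,6], y∈[1,5] → 4·4 = 16.
|P ∪ Q| = 52 − 16 = 36.00.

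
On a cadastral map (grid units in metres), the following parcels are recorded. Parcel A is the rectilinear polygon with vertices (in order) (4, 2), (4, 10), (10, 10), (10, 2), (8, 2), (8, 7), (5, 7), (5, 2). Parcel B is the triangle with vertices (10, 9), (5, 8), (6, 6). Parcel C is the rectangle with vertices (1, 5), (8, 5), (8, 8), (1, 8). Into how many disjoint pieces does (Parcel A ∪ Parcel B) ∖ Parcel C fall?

2

(Parcel A ∪ Parcel B) ∖ Parcel C splits into 2 disjoint pieces (area 24, area 3).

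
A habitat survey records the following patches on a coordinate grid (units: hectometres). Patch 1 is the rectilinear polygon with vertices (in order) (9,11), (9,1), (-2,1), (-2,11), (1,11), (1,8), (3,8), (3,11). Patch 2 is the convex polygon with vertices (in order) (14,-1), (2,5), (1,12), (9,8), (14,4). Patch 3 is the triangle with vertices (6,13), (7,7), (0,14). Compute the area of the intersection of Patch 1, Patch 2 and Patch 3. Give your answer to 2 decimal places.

3.64

The intersection is the polygon with vertices (6.636,9.182), (7,7), (3,11).
By the shoelace formula its area is 3.64.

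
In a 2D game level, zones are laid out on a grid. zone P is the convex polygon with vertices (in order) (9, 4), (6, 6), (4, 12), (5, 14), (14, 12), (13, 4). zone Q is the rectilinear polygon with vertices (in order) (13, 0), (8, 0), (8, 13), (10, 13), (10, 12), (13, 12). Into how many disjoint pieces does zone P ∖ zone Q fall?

2

zone P ∖ zone Q splits into 2 disjoint pieces (area 25.5833, area 5.7778).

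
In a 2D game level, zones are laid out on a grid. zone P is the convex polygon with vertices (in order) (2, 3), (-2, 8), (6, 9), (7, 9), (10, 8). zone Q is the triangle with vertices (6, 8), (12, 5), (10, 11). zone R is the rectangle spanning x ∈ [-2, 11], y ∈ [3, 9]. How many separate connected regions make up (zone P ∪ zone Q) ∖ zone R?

(zone P ∪ zone Q) ∖ zone R splits into 2 disjoint pieces (area 3.3333, area 1.25).

2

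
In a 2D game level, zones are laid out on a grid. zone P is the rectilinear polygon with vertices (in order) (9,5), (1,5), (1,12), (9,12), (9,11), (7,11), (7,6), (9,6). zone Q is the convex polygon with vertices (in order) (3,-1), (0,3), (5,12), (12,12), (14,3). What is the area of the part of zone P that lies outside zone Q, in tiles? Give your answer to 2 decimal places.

|zone P| = 46, |zone P∩zone Q| = 31.6111.
|zone P ∖ zone Q| = |zone P| − |zone P∩zone Q| = 46 − 31.6111 = 14.39.

14.39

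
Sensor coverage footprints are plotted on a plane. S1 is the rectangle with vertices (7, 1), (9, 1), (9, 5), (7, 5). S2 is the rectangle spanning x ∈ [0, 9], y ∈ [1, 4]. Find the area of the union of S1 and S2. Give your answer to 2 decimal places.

29.00

By inclusion–exclusion:
Individual areas: |S1| = 8, |S2| = 27.
|S1∩S2|: x∈[7,9], y∈[1,4] → 2·3 = 6.
|S1 ∪ S2| = 35 − 6 = 29.00.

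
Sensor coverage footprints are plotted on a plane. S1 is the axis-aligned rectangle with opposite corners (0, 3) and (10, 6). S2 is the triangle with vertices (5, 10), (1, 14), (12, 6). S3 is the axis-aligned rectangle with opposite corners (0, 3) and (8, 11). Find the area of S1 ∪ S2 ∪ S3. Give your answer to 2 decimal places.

72.93

By inclusion–exclusion:
Individual areas: |S1| = 30, |S2| = 6, |S3| = 64.
|S1∩S2| = 0.
|S1∩S3|: x∈[0,8], y∈[3,6] → 8·3 = 24.
|S2∩S3| = 3.0657.
|S1∩S2∩S3| = 0.
|S1 ∪ S2 ∪ S3| = 100 − 27.0657 + 0 = 72.93.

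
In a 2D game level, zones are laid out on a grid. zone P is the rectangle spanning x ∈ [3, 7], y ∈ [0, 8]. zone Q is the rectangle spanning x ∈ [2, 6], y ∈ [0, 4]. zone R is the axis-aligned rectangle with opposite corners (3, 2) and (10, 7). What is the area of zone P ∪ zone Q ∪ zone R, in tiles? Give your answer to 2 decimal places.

51.00

By inclusion–exclusion:
Individual areas: |zone P| = 32, |zone Q| = 16, |zone R| = 35.
|zone P∩zone Q|: x∈[3,6], y∈[0,4] → 3·4 = 12.
|zone P∩zone R|: x∈[3,7], y∈[2,7] → 4·5 = 20.
|zone Q∩zone R|: x∈[3,6], y∈[2,4] → 3·2 = 6.
|zone P∩zone Q∩zone R| = 6.
|zone P ∪ zone Q ∪ zone R| = 83 − 38 + 6 = 51.00.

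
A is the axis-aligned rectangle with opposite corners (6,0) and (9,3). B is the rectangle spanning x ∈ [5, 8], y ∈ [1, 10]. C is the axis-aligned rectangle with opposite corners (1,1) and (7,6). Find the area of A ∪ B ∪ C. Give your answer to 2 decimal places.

52.00

By inclusion–exclusion:
Individual areas: |A| = 9, |B| = 27, |C| = 30.
|A∩B|: x∈[6,8], y∈[1,3] → 2·2 = 4.
|A∩C|: x∈[6,7], y∈[1,3] → 1·2 = 2.
|B∩C|: x∈[5,7], y∈[1,6] → 2·5 = 10.
|A∩B∩C| = 2.
|A ∪ B ∪ C| = 66 − 16 + 2 = 52.00.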